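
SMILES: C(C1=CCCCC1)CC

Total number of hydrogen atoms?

Hydrogens are implicit in SMILES; fill each atom to its normal valence:
  6 × C: 2 H each → 12
  1 × C: 3 H
  1 × C: 1 H
  1 × C: no H
  Total hydrogens = 16.

16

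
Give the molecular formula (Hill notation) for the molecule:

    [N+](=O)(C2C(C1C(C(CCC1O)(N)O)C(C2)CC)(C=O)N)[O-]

Heavy atoms from the SMILES: 13 C, 3 N, 5 O.
Implicit hydrogens by atom environment:
  6 × C: 1 H each → 6
  4 × C: 2 H each → 8
  2 × C: no H
  2 × N: 2 H each → 4
  2 × O: 1 H each → 2
  2 × O: no H
  1 × C: 3 H
  1 × N (charge +1): no H
  1 × O (charge -1): no H
  Total hydrogens = 23.
Molecular formula: C13H23N3O5

C13H23N3O5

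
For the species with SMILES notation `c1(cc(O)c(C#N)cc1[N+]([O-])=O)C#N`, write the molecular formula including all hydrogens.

Heavy atoms from the SMILES: 8 C, 3 N, 3 O.
Implicit hydrogens by atom environment:
  4 × C (aromatic): no H
  2 × C (aromatic): 1 H each → 2
  2 × C: no H
  2 × N: no H
  1 × N (charge +1): no H
  1 × O: 1 H
  1 × O: no H
  1 × O (charge -1): no H
  Total hydrogens = 3.
Molecular formula: C8H3N3O3

C8H3N3O3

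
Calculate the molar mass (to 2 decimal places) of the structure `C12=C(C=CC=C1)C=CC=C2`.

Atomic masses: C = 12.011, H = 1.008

Molecular formula: C10H8.
M = 10×12.011 + 8×1.008 = 128.17 g/mol.

128.17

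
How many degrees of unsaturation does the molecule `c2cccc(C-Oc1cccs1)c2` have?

Molecular formula from the SMILES: C11H10OS.
DoU = (2C + 2 + N − H − X)/2 = (2·11 + 2 + 0 − 10 − 0)/2 = 14/2 = 7.
(Structurally: 2 ring(s) + 5 π bond(s) = 7.)

7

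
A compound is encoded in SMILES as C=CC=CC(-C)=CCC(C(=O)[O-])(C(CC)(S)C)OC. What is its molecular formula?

Heavy atoms from the SMILES: 15 C, 3 O, 1 S.
Implicit hydrogens by atom environment:
  4 × C: 3 H each → 12
  4 × C: 1 H each → 4
  4 × C: no H
  3 × C: 2 H each → 6
  2 × O: no H
  1 × O (charge -1): no H
  1 × S: 1 H
  Total hydrogens = 23.
Net charge -1.
Molecular formula: C15H23O3S-

C15H23O3S-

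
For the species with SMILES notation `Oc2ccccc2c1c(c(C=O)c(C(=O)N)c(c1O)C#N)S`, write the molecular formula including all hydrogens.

C15H10N2O4S

Heavy atoms from the SMILES: 15 C, 2 N, 4 O, 1 S.
Implicit hydrogens by atom environment:
  8 × C (aromatic): no H
  4 × C (aromatic): 1 H each → 4
  2 × C: no H
  2 × O: 1 H each → 2
  2 × O: no H
  1 × C: 1 H
  1 × N: 2 H
  1 × N: no H
  1 × S: 1 H
  Total hydrogens = 10.
Molecular formula: C15H10N2O4S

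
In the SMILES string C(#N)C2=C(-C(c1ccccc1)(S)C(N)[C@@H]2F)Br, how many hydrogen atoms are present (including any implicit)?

10

Hydrogens are implicit in SMILES; fill each atom to its normal valence:
  5 × C (aromatic): 1 H each → 5
  4 × C: no H
  2 × C: 1 H each → 2
  1 × Br: no H
  1 × C (aromatic): no H
  1 × F: no H
  1 × N: 2 H
  1 × N: no H
  1 × S: 1 H
  Total hydrogens = 10.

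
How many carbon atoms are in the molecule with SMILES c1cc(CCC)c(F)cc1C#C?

11

The symbol for carbon appears 11 times in the SMILES. Lowercase c denotes aromatic carbon and counts toward C.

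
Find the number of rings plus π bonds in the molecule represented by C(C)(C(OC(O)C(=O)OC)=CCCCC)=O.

Molecular formula from the SMILES: C11H18O5.
DoU = (2C + 2 + N − H − X)/2 = (2·11 + 2 + 0 − 18 − 0)/2 = 6/2 = 3.
(Structurally: 0 ring(s) + 3 π bond(s) = 3.)

3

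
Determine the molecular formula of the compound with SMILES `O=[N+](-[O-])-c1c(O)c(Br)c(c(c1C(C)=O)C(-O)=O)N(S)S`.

C9H7BrN2O6S2

Heavy atoms from the SMILES: 1 Br, 9 C, 2 N, 6 O, 2 S.
Implicit hydrogens by atom environment:
  6 × C (aromatic): no H
  3 × O: no H
  2 × C: no H
  2 × O: 1 H each → 2
  2 × S: 1 H each → 2
  1 × Br: no H
  1 × C: 3 H
  1 × N: no H
  1 × N (charge +1): no H
  1 × O (charge -1): no H
  Total hydrogens = 7.
Molecular formula: C9H7BrN2O6S2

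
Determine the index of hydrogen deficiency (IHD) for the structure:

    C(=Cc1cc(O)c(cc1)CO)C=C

6

Molecular formula from the SMILES: C11H12O2.
DoU = (2C + 2 + N − H − X)/2 = (2·11 + 2 + 0 − 12 − 0)/2 = 12/2 = 6.
(Structurally: 1 ring(s) + 5 π bond(s) = 6.)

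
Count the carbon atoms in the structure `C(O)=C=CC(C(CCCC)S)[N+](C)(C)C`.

12

The symbol for carbon appears 12 times in the SMILES.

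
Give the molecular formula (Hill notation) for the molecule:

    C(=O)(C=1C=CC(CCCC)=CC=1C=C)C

Heavy atoms from the SMILES: 14 C, 1 O.
Implicit hydrogens by atom environment:
  4 × C: 2 H each → 8
  3 × C (aromatic): 1 H each → 3
  3 × C (aromatic): no H
  2 × C: 3 H each → 6
  1 × C: 1 H
  1 × C: no H
  1 × O: no H
  Total hydrogens = 18.
Molecular formula: C14H18O

C14H18O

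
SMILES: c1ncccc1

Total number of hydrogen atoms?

5

Hydrogens are implicit in SMILES; fill each atom to its normal valence:
  5 × C (aromatic): 1 H each → 5
  1 × N (aromatic): no H
  Total hydrogens = 5.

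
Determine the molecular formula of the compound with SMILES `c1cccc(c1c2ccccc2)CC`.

C14H14

Heavy atoms from the SMILES: 14 C.
Implicit hydrogens by atom environment:
  9 × C (aromatic): 1 H each → 9
  3 × C (aromatic): no H
  1 × C: 3 H
  1 × C: 2 H
  Total hydrogens = 14.
Molecular formula: C14H14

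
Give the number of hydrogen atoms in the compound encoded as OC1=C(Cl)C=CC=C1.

5

Hydrogens are implicit in SMILES; fill each atom to its normal valence:
  4 × C (aromatic): 1 H each → 4
  2 × C (aromatic): no H
  1 × Cl: no H
  1 × O: 1 H
  Total hydrogens = 5.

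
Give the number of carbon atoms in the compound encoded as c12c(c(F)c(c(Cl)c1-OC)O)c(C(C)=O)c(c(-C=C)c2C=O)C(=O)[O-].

17

The symbol for carbon appears 17 times in the SMILES. Lowercase c denotes aromatic carbon and counts toward C.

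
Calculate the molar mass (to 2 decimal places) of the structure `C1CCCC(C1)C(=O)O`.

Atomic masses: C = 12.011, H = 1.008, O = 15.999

Molecular formula: C7H12O2.
M = 7×12.011 + 12×1.008 + 2×15.999 = 128.17 g/mol.

128.17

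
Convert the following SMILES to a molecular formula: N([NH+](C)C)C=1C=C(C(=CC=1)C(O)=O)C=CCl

Heavy atoms from the SMILES: 11 C, 1 Cl, 2 N, 2 O.
Implicit hydrogens by atom environment:
  3 × C (aromatic): 1 H each → 3
  3 × C (aromatic): no H
  2 × C: 3 H each → 6
  2 × C: 1 H each → 2
  1 × C: no H
  1 × Cl: no H
  1 × N: 1 H
  1 × N (charge +1): 1 H
  1 × O: 1 H
  1 × O: no H
  Total hydrogens = 14.
Net charge +1.
Molecular formula: C11H14ClN2O2+

C11H14ClN2O2+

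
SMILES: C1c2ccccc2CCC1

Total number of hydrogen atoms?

Hydrogens are implicit in SMILES; fill each atom to its normal valence:
  4 × C: 2 H each → 8
  4 × C (aromatic): 1 H each → 4
  2 × C (aromatic): no H
  Total hydrogens = 12.

12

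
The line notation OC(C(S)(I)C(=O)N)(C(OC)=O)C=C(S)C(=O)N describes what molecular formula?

Heavy atoms from the SMILES: 8 C, 1 I, 2 N, 5 O, 2 S.
Implicit hydrogens by atom environment:
  6 × C: no H
  4 × O: no H
  2 × N: 2 H each → 4
  2 × S: 1 H each → 2
  1 × C: 3 H
  1 × C: 1 H
  1 × I: no H
  1 × O: 1 H
  Total hydrogens = 11.
Molecular formula: C8H11IN2O5S2

C8H11IN2O5S2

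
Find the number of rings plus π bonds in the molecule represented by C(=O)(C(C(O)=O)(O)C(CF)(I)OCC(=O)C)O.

Molecular formula from the SMILES: C8H10FIO7.
DoU = (2C + 2 + N − H − X)/2 = (2·8 + 2 + 0 − 10 − 2)/2 = 6/2 = 3.
(Structurally: 0 ring(s) + 3 π bond(s) = 3.)

3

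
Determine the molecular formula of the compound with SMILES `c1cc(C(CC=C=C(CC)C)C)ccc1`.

C15H20

Heavy atoms from the SMILES: 15 C.
Implicit hydrogens by atom environment:
  5 × C (aromatic): 1 H each → 5
  3 × C: 3 H each → 9
  2 × C: 2 H each → 4
  2 × C: 1 H each → 2
  2 × C: no H
  1 × C (aromatic): no H
  Total hydrogens = 20.
Molecular formula: C15H20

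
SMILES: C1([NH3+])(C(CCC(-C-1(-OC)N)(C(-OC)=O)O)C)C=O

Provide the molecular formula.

C11H21N2O5+

Heavy atoms from the SMILES: 11 C, 2 N, 5 O.
Implicit hydrogens by atom environment:
  4 × C: no H
  4 × O: no H
  3 × C: 3 H each → 9
  2 × C: 2 H each → 4
  2 × C: 1 H each → 2
  1 × N (charge +1): 3 H
  1 × N: 2 H
  1 × O: 1 H
  Total hydrogens = 21.
Net charge +1.
Molecular formula: C11H21N2O5+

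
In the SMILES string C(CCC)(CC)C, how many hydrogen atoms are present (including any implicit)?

16

Hydrogens are implicit in SMILES; fill each atom to its normal valence:
  3 × C: 3 H each → 9
  3 × C: 2 H each → 6
  1 × C: 1 H
  Total hydrogens = 16.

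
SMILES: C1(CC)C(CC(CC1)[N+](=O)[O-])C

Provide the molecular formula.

Heavy atoms from the SMILES: 9 C, 1 N, 2 O.
Implicit hydrogens by atom environment:
  4 × C: 2 H each → 8
  3 × C: 1 H each → 3
  2 × C: 3 H each → 6
  1 × N (charge +1): no H
  1 × O: no H
  1 × O (charge -1): no H
  Total hydrogens = 17.
Molecular formula: C9H17NO2

C9H17NO2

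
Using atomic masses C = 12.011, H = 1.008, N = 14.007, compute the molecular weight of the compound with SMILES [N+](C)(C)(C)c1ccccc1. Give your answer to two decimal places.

Molecular formula: C9H14N+.
M = 9×12.011 + 14×1.008 + 1×14.007 = 136.22 g/mol.

136.22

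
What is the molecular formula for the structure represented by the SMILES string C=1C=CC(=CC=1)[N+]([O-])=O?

Heavy atoms from the SMILES: 6 C, 1 N, 2 O.
Implicit hydrogens by atom environment:
  5 × C (aromatic): 1 H each → 5
  1 × C (aromatic): no H
  1 × N (charge +1): no H
  1 × O: no H
  1 × O (charge -1): no H
  Total hydrogens = 5.
Molecular formula: C6H5NO2

C6H5NO2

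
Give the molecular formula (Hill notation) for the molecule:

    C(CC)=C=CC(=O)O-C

C7H10O2

Heavy atoms from the SMILES: 7 C, 2 O.
Implicit hydrogens by atom environment:
  2 × C: 3 H each → 6
  2 × C: 1 H each → 2
  2 × C: no H
  2 × O: no H
  1 × C: 2 H
  Total hydrogens = 10.
Molecular formula: C7H10O2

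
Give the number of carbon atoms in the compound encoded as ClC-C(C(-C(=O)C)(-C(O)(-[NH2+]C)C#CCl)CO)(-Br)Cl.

10

The symbol for carbon appears 10 times in the SMILES. (Cl is a single chlorine, not C + l.)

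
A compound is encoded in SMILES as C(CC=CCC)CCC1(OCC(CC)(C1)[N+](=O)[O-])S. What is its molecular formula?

C14H25NO3S

Heavy atoms from the SMILES: 14 C, 1 N, 3 O, 1 S.
Implicit hydrogens by atom environment:
  8 × C: 2 H each → 16
  2 × C: 3 H each → 6
  2 × C: 1 H each → 2
  2 × C: no H
  2 × O: no H
  1 × N (charge +1): no H
  1 × O (charge -1): no H
  1 × S: 1 H
  Total hydrogens = 25.
Molecular formula: C14H25NO3S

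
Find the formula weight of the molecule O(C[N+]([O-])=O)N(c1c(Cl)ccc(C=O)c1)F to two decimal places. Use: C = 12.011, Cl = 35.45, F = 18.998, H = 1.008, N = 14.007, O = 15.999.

248.59

Molecular formula: C8H6ClFN2O4.
M = 8×12.011 + 1×35.45 + 1×18.998 + 6×1.008 + 2×14.007 + 4×15.999 = 248.59 g/mol.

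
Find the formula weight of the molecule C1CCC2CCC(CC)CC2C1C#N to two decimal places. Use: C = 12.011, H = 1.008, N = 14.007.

Molecular formula: C13H21N.
M = 13×12.011 + 21×1.008 + 1×14.007 = 191.32 g/mol.

191.32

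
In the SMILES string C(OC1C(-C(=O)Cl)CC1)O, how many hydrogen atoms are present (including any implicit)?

9

Hydrogens are implicit in SMILES; fill each atom to its normal valence:
  3 × C: 2 H each → 6
  2 × C: 1 H each → 2
  2 × O: no H
  1 × C: no H
  1 × Cl: no H
  1 × O: 1 H
  Total hydrogens = 9.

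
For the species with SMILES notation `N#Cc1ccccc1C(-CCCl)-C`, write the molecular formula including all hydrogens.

Heavy atoms from the SMILES: 11 C, 1 Cl, 1 N.
Implicit hydrogens by atom environment:
  4 × C (aromatic): 1 H each → 4
  2 × C: 2 H each → 4
  2 × C (aromatic): no H
  1 × C: 3 H
  1 × C: 1 H
  1 × C: no H
  1 × Cl: no H
  1 × N: no H
  Total hydrogens = 12.
Molecular formula: C11H12ClN

C11H12ClN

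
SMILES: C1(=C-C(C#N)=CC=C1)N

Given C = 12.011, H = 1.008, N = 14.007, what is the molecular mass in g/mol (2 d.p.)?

118.14

Molecular formula: C7H6N2.
M = 7×12.011 + 6×1.008 + 2×14.007 = 118.14 g/mol.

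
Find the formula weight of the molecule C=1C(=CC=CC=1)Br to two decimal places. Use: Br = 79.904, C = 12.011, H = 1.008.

Molecular formula: C6H5Br.
M = 1×79.904 + 6×12.011 + 5×1.008 = 157.01 g/mol.

157.01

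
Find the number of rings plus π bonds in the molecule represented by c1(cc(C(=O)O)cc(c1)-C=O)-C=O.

Molecular formula from the SMILES: C9H6O4.
DoU = (2C + 2 + N − H − X)/2 = (2·9 + 2 + 0 − 6 − 0)/2 = 14/2 = 7.
(Structurally: 1 ring(s) + 6 π bond(s) = 7.)

7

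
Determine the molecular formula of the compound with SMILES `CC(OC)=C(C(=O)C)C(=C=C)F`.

Heavy atoms from the SMILES: 9 C, 1 F, 2 O.
Implicit hydrogens by atom environment:
  5 × C: no H
  3 × C: 3 H each → 9
  2 × O: no H
  1 × C: 2 H
  1 × F: no H
  Total hydrogens = 11.
Molecular formula: C9H11FO2

C9H11FO2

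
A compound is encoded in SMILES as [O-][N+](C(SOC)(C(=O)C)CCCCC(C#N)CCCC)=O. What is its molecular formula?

Heavy atoms from the SMILES: 14 C, 2 N, 4 O, 1 S.
Implicit hydrogens by atom environment:
  7 × C: 2 H each → 14
  3 × C: 3 H each → 9
  3 × C: no H
  3 × O: no H
  1 × C: 1 H
  1 × N (charge +1): no H
  1 × N: no H
  1 × O (charge -1): no H
  1 × S: no H
  Total hydrogens = 24.
Molecular formula: C14H24N2O4S

C14H24N2O4S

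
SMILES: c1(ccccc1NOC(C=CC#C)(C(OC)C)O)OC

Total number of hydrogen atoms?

19

Hydrogens are implicit in SMILES; fill each atom to its normal valence:
  4 × C: 1 H each → 4
  4 × C (aromatic): 1 H each → 4
  3 × C: 3 H each → 9
  3 × O: no H
  2 × C: no H
  2 × C (aromatic): no H
  1 × N: 1 H
  1 × O: 1 H
  Total hydrogens = 19.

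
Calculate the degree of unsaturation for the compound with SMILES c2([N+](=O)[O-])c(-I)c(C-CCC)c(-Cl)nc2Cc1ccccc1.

9

Molecular formula from the SMILES: C16H16ClIN2O2.
DoU = (2C + 2 + N − H − X)/2 = (2·16 + 2 + 2 − 16 − 2)/2 = 18/2 = 9.
(Structurally: 2 ring(s) + 7 π bond(s) = 9.)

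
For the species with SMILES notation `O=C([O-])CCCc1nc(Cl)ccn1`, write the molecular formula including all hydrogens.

C8H8ClN2O2-

Heavy atoms from the SMILES: 8 C, 1 Cl, 2 N, 2 O.
Implicit hydrogens by atom environment:
  3 × C: 2 H each → 6
  2 × C (aromatic): 1 H each → 2
  2 × C (aromatic): no H
  2 × N (aromatic): no H
  1 × C: no H
  1 × Cl: no H
  1 × O: no H
  1 × O (charge -1): no H
  Total hydrogens = 8.
Net charge -1.
Molecular formula: C8H8ClN2O2-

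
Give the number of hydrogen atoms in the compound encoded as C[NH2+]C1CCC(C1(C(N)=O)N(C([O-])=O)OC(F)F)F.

Hydrogens are implicit in SMILES; fill each atom to its normal valence:
  3 × C: 1 H each → 3
  3 × C: no H
  3 × F: no H
  3 × O: no H
  2 × C: 2 H each → 4
  1 × C: 3 H
  1 × N (charge +1): 2 H
  1 × N: 2 H
  1 × N: no H
  1 × O (charge -1): no H
  Total hydrogens = 14.

14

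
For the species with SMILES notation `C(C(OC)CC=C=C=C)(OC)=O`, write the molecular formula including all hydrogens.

Heavy atoms from the SMILES: 9 C, 3 O.
Implicit hydrogens by atom environment:
  3 × C: no H
  3 × O: no H
  2 × C: 3 H each → 6
  2 × C: 2 H each → 4
  2 × C: 1 H each → 2
  Total hydrogens = 12.
Molecular formula: C9H12O3

C9H12O3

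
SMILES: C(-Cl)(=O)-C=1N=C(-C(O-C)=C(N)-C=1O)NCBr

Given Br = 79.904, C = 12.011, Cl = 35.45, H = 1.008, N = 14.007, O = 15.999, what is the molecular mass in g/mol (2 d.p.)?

Molecular formula: C8H9BrClN3O3.
M = 1×79.904 + 8×12.011 + 1×35.45 + 9×1.008 + 3×14.007 + 3×15.999 = 310.53 g/mol.

310.53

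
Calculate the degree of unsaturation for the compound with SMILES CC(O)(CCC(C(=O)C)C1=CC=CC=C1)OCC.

5

Molecular formula from the SMILES: C15H22O3.
DoU = (2C + 2 + N − H − X)/2 = (2·15 + 2 + 0 − 22 − 0)/2 = 10/2 = 5.
(Structurally: 1 ring(s) + 4 π bond(s) = 5.)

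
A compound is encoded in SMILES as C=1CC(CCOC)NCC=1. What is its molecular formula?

C8H15NO

Heavy atoms from the SMILES: 8 C, 1 N, 1 O.
Implicit hydrogens by atom environment:
  4 × C: 2 H each → 8
  3 × C: 1 H each → 3
  1 × C: 3 H
  1 × N: 1 H
  1 × O: no H
  Total hydrogens = 15.
Molecular formula: C8H15NO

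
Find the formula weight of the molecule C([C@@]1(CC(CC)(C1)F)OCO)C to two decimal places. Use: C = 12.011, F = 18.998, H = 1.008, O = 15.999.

176.23

Molecular formula: C9H17FO2.
M = 9×12.011 + 1×18.998 + 17×1.008 + 2×15.999 = 176.23 g/mol.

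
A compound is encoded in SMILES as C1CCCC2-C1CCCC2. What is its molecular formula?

Heavy atoms from the SMILES: 10 C.
Implicit hydrogens by atom environment:
  8 × C: 2 H each → 16
  2 × C: 1 H each → 2
  Total hydrogens = 18.
Molecular formula: C10H18

C10H18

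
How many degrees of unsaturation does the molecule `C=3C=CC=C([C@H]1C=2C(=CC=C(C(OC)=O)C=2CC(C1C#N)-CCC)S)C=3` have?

Molecular formula from the SMILES: C22H23NO2S.
DoU = (2C + 2 + N − H − X)/2 = (2·22 + 2 + 1 − 23 − 0)/2 = 24/2 = 12.
(Structurally: 3 ring(s) + 9 π bond(s) = 12.)

12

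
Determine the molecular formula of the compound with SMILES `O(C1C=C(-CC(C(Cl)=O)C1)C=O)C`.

C9H11ClO3

Heavy atoms from the SMILES: 9 C, 1 Cl, 3 O.
Implicit hydrogens by atom environment:
  4 × C: 1 H each → 4
  3 × O: no H
  2 × C: 2 H each → 4
  2 × C: no H
  1 × C: 3 H
  1 × Cl: no H
  Total hydrogens = 11.
Molecular formula: C9H11ClO3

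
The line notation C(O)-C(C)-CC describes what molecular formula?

C5H12O

Heavy atoms from the SMILES: 5 C, 1 O.
Implicit hydrogens by atom environment:
  2 × C: 3 H each → 6
  2 × C: 2 H each → 4
  1 × C: 1 H
  1 × O: 1 H
  Total hydrogens = 12.
Molecular formula: C5H12O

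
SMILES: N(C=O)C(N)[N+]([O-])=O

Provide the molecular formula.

C2H5N3O3

Heavy atoms from the SMILES: 2 C, 3 N, 3 O.
Implicit hydrogens by atom environment:
  2 × C: 1 H each → 2
  2 × O: no H
  1 × N: 2 H
  1 × N: 1 H
  1 × N (charge +1): no H
  1 × O (charge -1): no H
  Total hydrogens = 5.
Molecular formula: C2H5N3O3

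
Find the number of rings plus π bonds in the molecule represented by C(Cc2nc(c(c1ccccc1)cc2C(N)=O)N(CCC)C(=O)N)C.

Molecular formula from the SMILES: C19H24N4O2.
DoU = (2C + 2 + N − H − X)/2 = (2·19 + 2 + 4 − 24 − 0)/2 = 20/2 = 10.
(Structurally: 2 ring(s) + 8 π bond(s) = 10.)

10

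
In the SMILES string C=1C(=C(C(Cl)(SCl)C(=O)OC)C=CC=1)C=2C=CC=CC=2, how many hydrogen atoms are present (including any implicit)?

12

Hydrogens are implicit in SMILES; fill each atom to its normal valence:
  9 × C (aromatic): 1 H each → 9
  3 × C (aromatic): no H
  2 × C: no H
  2 × Cl: no H
  2 × O: no H
  1 × C: 3 H
  1 × S: no H
  Total hydrogens = 12.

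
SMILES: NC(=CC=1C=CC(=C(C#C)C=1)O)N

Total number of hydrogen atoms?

Hydrogens are implicit in SMILES; fill each atom to its normal valence:
  3 × C (aromatic): 1 H each → 3
  3 × C (aromatic): no H
  2 × C: 1 H each → 2
  2 × C: no H
  2 × N: 2 H each → 4
  1 × O: 1 H
  Total hydrogens = 10.

10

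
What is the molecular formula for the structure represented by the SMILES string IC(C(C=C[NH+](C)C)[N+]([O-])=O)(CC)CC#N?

Heavy atoms from the SMILES: 10 C, 1 I, 3 N, 2 O.
Implicit hydrogens by atom environment:
  3 × C: 3 H each → 9
  3 × C: 1 H each → 3
  2 × C: 2 H each → 4
  2 × C: no H
  1 × I: no H
  1 × N (charge +1): 1 H
  1 × N: no H
  1 × N (charge +1): no H
  1 × O: no H
  1 × O (charge -1): no H
  Total hydrogens = 17.
Net charge +1.
Molecular formula: C10H17IN3O2+

C10H17IN3O2+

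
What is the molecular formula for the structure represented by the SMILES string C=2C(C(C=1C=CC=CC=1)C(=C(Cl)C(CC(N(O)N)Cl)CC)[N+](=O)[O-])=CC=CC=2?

C20H23Cl2N3O3

Heavy atoms from the SMILES: 20 C, 2 Cl, 3 N, 3 O.
Implicit hydrogens by atom environment:
  10 × C (aromatic): 1 H each → 10
  3 × C: 1 H each → 3
  2 × C: 2 H each → 4
  2 × C: no H
  2 × C (aromatic): no H
  2 × Cl: no H
  1 × C: 3 H
  1 × N: 2 H
  1 × N: no H
  1 × N (charge +1): no H
  1 × O: 1 H
  1 × O: no H
  1 × O (charge -1): no H
  Total hydrogens = 23.
Molecular formula: C20H23Cl2N3O3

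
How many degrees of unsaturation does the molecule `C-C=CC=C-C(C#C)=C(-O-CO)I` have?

Molecular formula from the SMILES: C10H11IO2.
DoU = (2C + 2 + N − H − X)/2 = (2·10 + 2 + 0 − 11 − 1)/2 = 10/2 = 5.
(Structurally: 0 ring(s) + 5 π bond(s) = 5.)

5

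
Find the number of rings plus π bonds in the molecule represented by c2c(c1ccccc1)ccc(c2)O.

8

Molecular formula from the SMILES: C12H10O.
DoU = (2C + 2 + N − H − X)/2 = (2·12 + 2 + 0 − 10 − 0)/2 = 16/2 = 8.
(Structurally: 2 ring(s) + 6 π bond(s) = 8.)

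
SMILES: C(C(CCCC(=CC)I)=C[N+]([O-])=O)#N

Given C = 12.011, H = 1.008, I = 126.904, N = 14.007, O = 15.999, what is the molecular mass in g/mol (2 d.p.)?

306.10

Molecular formula: C9H11IN2O2.
M = 9×12.011 + 11×1.008 + 1×126.904 + 2×14.007 + 2×15.999 = 306.10 g/mol.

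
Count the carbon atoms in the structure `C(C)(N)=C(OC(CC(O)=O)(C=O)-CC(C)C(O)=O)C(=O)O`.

12

The symbol for carbon appears 12 times in the SMILES.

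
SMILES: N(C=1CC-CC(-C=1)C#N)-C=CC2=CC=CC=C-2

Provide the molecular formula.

C15H16N2

Heavy atoms from the SMILES: 15 C, 2 N.
Implicit hydrogens by atom environment:
  5 × C (aromatic): 1 H each → 5
  4 × C: 1 H each → 4
  3 × C: 2 H each → 6
  2 × C: no H
  1 × C (aromatic): no H
  1 × N: 1 H
  1 × N: no H
  Total hydrogens = 16.
Molecular formula: C15H16N2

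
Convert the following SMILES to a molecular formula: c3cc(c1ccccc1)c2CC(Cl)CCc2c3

C16H15Cl

Heavy atoms from the SMILES: 16 C, 1 Cl.
Implicit hydrogens by atom environment:
  8 × C (aromatic): 1 H each → 8
  4 × C (aromatic): no H
  3 × C: 2 H each → 6
  1 × C: 1 H
  1 × Cl: no H
  Total hydrogens = 15.
Molecular formula: C16H15Cl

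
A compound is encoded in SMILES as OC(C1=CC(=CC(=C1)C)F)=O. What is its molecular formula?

C8H7FO2

Heavy atoms from the SMILES: 8 C, 1 F, 2 O.
Implicit hydrogens by atom environment:
  3 × C (aromatic): 1 H each → 3
  3 × C (aromatic): no H
  1 × C: 3 H
  1 × C: no H
  1 × F: no H
  1 × O: 1 H
  1 × O: no H
  Total hydrogens = 7.
Molecular formula: C8H7FO2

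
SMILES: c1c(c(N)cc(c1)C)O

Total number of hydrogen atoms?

9

Hydrogens are implicit in SMILES; fill each atom to its normal valence:
  3 × C (aromatic): 1 H each → 3
  3 × C (aromatic): no H
  1 × C: 3 H
  1 × N: 2 H
  1 × O: 1 H
  Total hydrogens = 9.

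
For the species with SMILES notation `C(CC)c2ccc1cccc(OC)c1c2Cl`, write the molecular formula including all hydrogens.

C14H15ClO

Heavy atoms from the SMILES: 14 C, 1 Cl, 1 O.
Implicit hydrogens by atom environment:
  5 × C (aromatic): 1 H each → 5
  5 × C (aromatic): no H
  2 × C: 3 H each → 6
  2 × C: 2 H each → 4
  1 × Cl: no H
  1 × O: no H
  Total hydrogens = 15.
Molecular formula: C14H15ClO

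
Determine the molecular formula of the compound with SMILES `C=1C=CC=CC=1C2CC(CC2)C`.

Heavy atoms from the SMILES: 12 C.
Implicit hydrogens by atom environment:
  5 × C (aromatic): 1 H each → 5
  3 × C: 2 H each → 6
  2 × C: 1 H each → 2
  1 × C: 3 H
  1 × C (aromatic): no H
  Total hydrogens = 16.
Molecular formula: C12H16

C12H16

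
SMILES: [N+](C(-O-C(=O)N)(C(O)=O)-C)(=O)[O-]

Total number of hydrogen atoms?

6

Hydrogens are implicit in SMILES; fill each atom to its normal valence:
  4 × O: no H
  3 × C: no H
  1 × C: 3 H
  1 × N: 2 H
  1 × N (charge +1): no H
  1 × O: 1 H
  1 × O (charge -1): no H
  Total hydrogens = 6.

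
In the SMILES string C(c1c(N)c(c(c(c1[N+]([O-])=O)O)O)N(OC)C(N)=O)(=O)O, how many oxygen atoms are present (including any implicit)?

8

The symbol for oxygen appears 8 times in the SMILES.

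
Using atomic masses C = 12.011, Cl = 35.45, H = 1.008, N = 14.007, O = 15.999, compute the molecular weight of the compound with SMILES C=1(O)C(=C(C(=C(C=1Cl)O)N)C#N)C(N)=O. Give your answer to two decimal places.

Molecular formula: C8H6ClN3O3.
M = 8×12.011 + 1×35.45 + 6×1.008 + 3×14.007 + 3×15.999 = 227.60 g/mol.

227.60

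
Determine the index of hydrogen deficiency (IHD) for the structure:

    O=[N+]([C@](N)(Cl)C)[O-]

1

Molecular formula from the SMILES: C2H5ClN2O2.
DoU = (2C + 2 + N − H − X)/2 = (2·2 + 2 + 2 − 5 − 1)/2 = 2/2 = 1.
(Structurally: 0 ring(s) + 1 π bond(s) = 1.)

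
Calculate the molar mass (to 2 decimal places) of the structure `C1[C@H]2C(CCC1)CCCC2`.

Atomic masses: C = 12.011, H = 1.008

Molecular formula: C10H18.
M = 10×12.011 + 18×1.008 = 138.25 g/mol.

138.25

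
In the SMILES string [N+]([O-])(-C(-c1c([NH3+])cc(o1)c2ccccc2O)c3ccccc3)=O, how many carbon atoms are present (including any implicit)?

17

The symbol for carbon appears 17 times in the SMILES. Lowercase c denotes aromatic carbon and counts toward C.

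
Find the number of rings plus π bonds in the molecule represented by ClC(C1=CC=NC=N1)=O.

5

Molecular formula from the SMILES: C5H3ClN2O.
DoU = (2C + 2 + N − H − X)/2 = (2·5 + 2 + 2 − 3 − 1)/2 = 10/2 = 5.
(Structurally: 1 ring(s) + 4 π bond(s) = 5.)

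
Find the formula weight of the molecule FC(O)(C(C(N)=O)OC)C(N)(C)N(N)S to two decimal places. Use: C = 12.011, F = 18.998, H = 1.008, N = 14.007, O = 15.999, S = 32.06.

Molecular formula: C6H15FN4O3S.
M = 6×12.011 + 1×18.998 + 15×1.008 + 4×14.007 + 3×15.999 + 1×32.06 = 242.27 g/mol.

242.27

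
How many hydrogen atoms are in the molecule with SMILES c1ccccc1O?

6

Hydrogens are implicit in SMILES; fill each atom to its normal valence:
  5 × C (aromatic): 1 H each → 5
  1 × C (aromatic): no H
  1 × O: 1 H
  Total hydrogens = 6.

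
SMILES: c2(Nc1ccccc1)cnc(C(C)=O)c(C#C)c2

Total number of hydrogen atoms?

12

Hydrogens are implicit in SMILES; fill each atom to its normal valence:
  7 × C (aromatic): 1 H each → 7
  4 × C (aromatic): no H
  2 × C: no H
  1 × C: 3 H
  1 × C: 1 H
  1 × N: 1 H
  1 × N (aromatic): no H
  1 × O: no H
  Total hydrogens = 12.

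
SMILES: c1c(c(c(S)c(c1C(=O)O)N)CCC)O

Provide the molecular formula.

Heavy atoms from the SMILES: 10 C, 1 N, 3 O, 1 S.
Implicit hydrogens by atom environment:
  5 × C (aromatic): no H
  2 × C: 2 H each → 4
  2 × O: 1 H each → 2
  1 × C: 3 H
  1 × C (aromatic): 1 H
  1 × C: no H
  1 × N: 2 H
  1 × O: no H
  1 × S: 1 H
  Total hydrogens = 13.
Molecular formula: C10H13NO3S

C10H13NO3S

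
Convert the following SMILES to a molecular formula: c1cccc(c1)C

Heavy atoms from the SMILES: 7 C.
Implicit hydrogens by atom environment:
  5 × C (aromatic): 1 H each → 5
  1 × C: 3 H
  1 × C (aromatic): no H
  Total hydrogens = 8.
Molecular formula: C7H8

C7H8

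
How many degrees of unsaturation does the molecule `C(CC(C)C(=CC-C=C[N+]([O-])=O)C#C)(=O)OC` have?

6

Molecular formula from the SMILES: C12H15NO4.
DoU = (2C + 2 + N − H − X)/2 = (2·12 + 2 + 1 − 15 − 0)/2 = 12/2 = 6.
(Structurally: 0 ring(s) + 6 π bond(s) = 6.)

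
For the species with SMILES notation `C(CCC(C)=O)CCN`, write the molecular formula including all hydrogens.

C7H15NO

Heavy atoms from the SMILES: 7 C, 1 N, 1 O.
Implicit hydrogens by atom environment:
  5 × C: 2 H each → 10
  1 × C: 3 H
  1 × C: no H
  1 × N: 2 H
  1 × O: no H
  Total hydrogens = 15.
Molecular formula: C7H15NO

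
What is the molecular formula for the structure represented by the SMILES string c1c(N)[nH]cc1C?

Heavy atoms from the SMILES: 5 C, 2 N.
Implicit hydrogens by atom environment:
  2 × C (aromatic): 1 H each → 2
  2 × C (aromatic): no H
  1 × C: 3 H
  1 × N: 2 H
  1 × N (aromatic): 1 H
  Total hydrogens = 8.
Molecular formula: C5H8N2

C5H8N2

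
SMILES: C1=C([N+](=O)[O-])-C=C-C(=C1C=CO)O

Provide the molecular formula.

C8H7NO4

Heavy atoms from the SMILES: 8 C, 1 N, 4 O.
Implicit hydrogens by atom environment:
  3 × C (aromatic): 1 H each → 3
  3 × C (aromatic): no H
  2 × C: 1 H each → 2
  2 × O: 1 H each → 2
  1 × N (charge +1): no H
  1 × O: no H
  1 × O (charge -1): no H
  Total hydrogens = 7.
Molecular formula: C8H7NO4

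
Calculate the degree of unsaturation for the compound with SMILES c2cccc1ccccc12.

7

Molecular formula from the SMILES: C10H8.
DoU = (2C + 2 + N − H − X)/2 = (2·10 + 2 + 0 − 8 − 0)/2 = 14/2 = 7.
(Structurally: 2 ring(s) + 5 π bond(s) = 7.)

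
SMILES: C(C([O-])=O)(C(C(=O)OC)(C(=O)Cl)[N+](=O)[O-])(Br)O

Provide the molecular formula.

Heavy atoms from the SMILES: 1 Br, 6 C, 1 Cl, 1 N, 8 O.
Implicit hydrogens by atom environment:
  5 × C: no H
  5 × O: no H
  2 × O (charge -1): no H
  1 × Br: no H
  1 × C: 3 H
  1 × Cl: no H
  1 × N (charge +1): no H
  1 × O: 1 H
  Total hydrogens = 4.
Net charge -1.
Molecular formula: C6H4BrClNO8-

C6H4BrClNO8-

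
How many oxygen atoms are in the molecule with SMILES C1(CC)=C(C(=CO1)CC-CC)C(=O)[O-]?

3

The symbol for oxygen appears 3 times in the SMILES.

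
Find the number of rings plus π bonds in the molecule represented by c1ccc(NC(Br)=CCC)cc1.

Molecular formula from the SMILES: C10H12BrN.
DoU = (2C + 2 + N − H − X)/2 = (2·10 + 2 + 1 − 12 − 1)/2 = 10/2 = 5.
(Structurally: 1 ring(s) + 4 π bond(s) = 5.)

5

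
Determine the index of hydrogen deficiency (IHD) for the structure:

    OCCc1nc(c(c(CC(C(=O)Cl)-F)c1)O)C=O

6

Molecular formula from the SMILES: C11H11ClFNO4.
DoU = (2C + 2 + N − H − X)/2 = (2·11 + 2 + 1 − 11 − 2)/2 = 12/2 = 6.
(Structurally: 1 ring(s) + 5 π bond(s) = 6.)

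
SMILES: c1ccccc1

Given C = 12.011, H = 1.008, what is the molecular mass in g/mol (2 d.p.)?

Molecular formula: C6H6.
M = 6×12.011 + 6×1.008 = 78.11 g/mol.

78.11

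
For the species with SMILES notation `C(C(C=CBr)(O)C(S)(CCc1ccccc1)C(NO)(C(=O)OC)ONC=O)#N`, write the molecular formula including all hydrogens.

Heavy atoms from the SMILES: 1 Br, 17 C, 3 N, 6 O, 1 S.
Implicit hydrogens by atom environment:
  5 × C (aromatic): 1 H each → 5
  5 × C: no H
  4 × O: no H
  3 × C: 1 H each → 3
  2 × C: 2 H each → 4
  2 × N: 1 H each → 2
  2 × O: 1 H each → 2
  1 × Br: no H
  1 × C: 3 H
  1 × C (aromatic): no H
  1 × N: no H
  1 × S: 1 H
  Total hydrogens = 20.
Molecular formula: C17H20BrN3O6S

C17H20BrN3O6S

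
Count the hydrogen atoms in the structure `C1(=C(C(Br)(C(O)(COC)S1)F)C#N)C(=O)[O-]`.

Hydrogens are implicit in SMILES; fill each atom to its normal valence:
  6 × C: no H
  2 × O: no H
  1 × Br: no H
  1 × C: 3 H
  1 × C: 2 H
  1 × F: no H
  1 × N: no H
  1 × O: 1 H
  1 × O (charge -1): no H
  1 × S: no H
  Total hydrogens = 6.

6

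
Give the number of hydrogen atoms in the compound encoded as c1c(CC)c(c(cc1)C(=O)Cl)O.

9

Hydrogens are implicit in SMILES; fill each atom to its normal valence:
  3 × C (aromatic): 1 H each → 3
  3 × C (aromatic): no H
  1 × C: 3 H
  1 × C: 2 H
  1 × C: no H
  1 × Cl: no H
  1 × O: 1 H
  1 × O: no H
  Total hydrogens = 9.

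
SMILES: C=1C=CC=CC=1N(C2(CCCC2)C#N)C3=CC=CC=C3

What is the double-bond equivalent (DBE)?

Molecular formula from the SMILES: C18H18N2.
DoU = (2C + 2 + N − H − X)/2 = (2·18 + 2 + 2 − 18 − 0)/2 = 22/2 = 11.
(Structurally: 3 ring(s) + 8 π bond(s) = 11.)

11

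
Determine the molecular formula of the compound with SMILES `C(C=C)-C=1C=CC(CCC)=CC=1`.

C12H16

Heavy atoms from the SMILES: 12 C.
Implicit hydrogens by atom environment:
  4 × C: 2 H each → 8
  4 × C (aromatic): 1 H each → 4
  2 × C (aromatic): no H
  1 × C: 3 H
  1 × C: 1 H
  Total hydrogens = 16.
Molecular formula: C12H16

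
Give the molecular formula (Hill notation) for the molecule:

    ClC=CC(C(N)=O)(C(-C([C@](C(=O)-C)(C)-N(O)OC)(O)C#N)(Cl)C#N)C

C14H18Cl2N4O5

Heavy atoms from the SMILES: 14 C, 2 Cl, 4 N, 5 O.
Implicit hydrogens by atom environment:
  8 × C: no H
  4 × C: 3 H each → 12
  3 × N: no H
  3 × O: no H
  2 × C: 1 H each → 2
  2 × Cl: no H
  2 × O: 1 H each → 2
  1 × N: 2 H
  Total hydrogens = 18.
Molecular formula: C14H18Cl2N4O5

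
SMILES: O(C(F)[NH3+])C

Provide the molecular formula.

Heavy atoms from the SMILES: 2 C, 1 F, 1 N, 1 O.
Implicit hydrogens by atom environment:
  1 × C: 3 H
  1 × C: 1 H
  1 × F: no H
  1 × N (charge +1): 3 H
  1 × O: no H
  Total hydrogens = 7.
Net charge +1.
Molecular formula: C2H7FNO+

C2H7FNO+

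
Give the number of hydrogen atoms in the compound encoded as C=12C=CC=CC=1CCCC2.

Hydrogens are implicit in SMILES; fill each atom to its normal valence:
  4 × C: 2 H each → 8
  4 × C (aromatic): 1 H each → 4
  2 × C (aromatic): no H
  Total hydrogens = 12.

12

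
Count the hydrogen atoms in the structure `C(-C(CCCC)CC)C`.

20

Hydrogens are implicit in SMILES; fill each atom to its normal valence:
  5 × C: 2 H each → 10
  3 × C: 3 H each → 9
  1 × C: 1 H
  Total hydrogens = 20.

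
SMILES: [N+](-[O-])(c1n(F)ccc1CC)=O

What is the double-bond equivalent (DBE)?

4

Molecular formula from the SMILES: C6H7FN2O2.
DoU = (2C + 2 + N − H − X)/2 = (2·6 + 2 + 2 − 7 − 1)/2 = 8/2 = 4.
(Structurally: 1 ring(s) + 3 π bond(s) = 4.)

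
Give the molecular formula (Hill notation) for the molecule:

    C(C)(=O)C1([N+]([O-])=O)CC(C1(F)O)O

Heavy atoms from the SMILES: 6 C, 1 F, 1 N, 5 O.
Implicit hydrogens by atom environment:
  3 × C: no H
  2 × O: 1 H each → 2
  2 × O: no H
  1 × C: 3 H
  1 × C: 2 H
  1 × C: 1 H
  1 × F: no H
  1 × N (charge +1): no H
  1 × O (charge -1): no H
  Total hydrogens = 8.
Molecular formula: C6H8FNO5

C6H8FNO5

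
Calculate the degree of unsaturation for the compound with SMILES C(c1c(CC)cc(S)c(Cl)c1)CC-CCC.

4

Molecular formula from the SMILES: C14H21ClS.
DoU = (2C + 2 + N − H − X)/2 = (2·14 + 2 + 0 − 21 − 1)/2 = 8/2 = 4.
(Structurally: 1 ring(s) + 3 π bond(s) = 4.)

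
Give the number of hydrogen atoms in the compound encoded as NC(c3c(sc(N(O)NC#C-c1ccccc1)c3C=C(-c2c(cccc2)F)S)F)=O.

Hydrogens are implicit in SMILES; fill each atom to its normal valence:
  9 × C (aromatic): 1 H each → 9
  7 × C (aromatic): no H
  4 × C: no H
  2 × F: no H
  1 × C: 1 H
  1 × N: 2 H
  1 × N: 1 H
  1 × N: no H
  1 × O: 1 H
  1 × O: no H
  1 × S: 1 H
  1 × S (aromatic): no H
  Total hydrogens = 15.

15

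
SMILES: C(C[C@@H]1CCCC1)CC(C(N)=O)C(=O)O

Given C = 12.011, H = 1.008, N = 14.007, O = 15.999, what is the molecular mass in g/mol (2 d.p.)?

213.28

Molecular formula: C11H19NO3.
M = 11×12.011 + 19×1.008 + 1×14.007 + 3×15.999 = 213.28 g/mol.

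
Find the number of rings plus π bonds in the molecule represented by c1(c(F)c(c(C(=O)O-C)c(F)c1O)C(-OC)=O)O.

6

Molecular formula from the SMILES: C10H8F2O6.
DoU = (2C + 2 + N − H − X)/2 = (2·10 + 2 + 0 − 8 − 2)/2 = 12/2 = 6.
(Structurally: 1 ring(s) + 5 π bond(s) = 6.)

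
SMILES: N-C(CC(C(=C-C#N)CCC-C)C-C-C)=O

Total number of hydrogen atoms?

Hydrogens are implicit in SMILES; fill each atom to its normal valence:
  6 × C: 2 H each → 12
  3 × C: no H
  2 × C: 3 H each → 6
  2 × C: 1 H each → 2
  1 × N: 2 H
  1 × N: no H
  1 × O: no H
  Total hydrogens = 22.

22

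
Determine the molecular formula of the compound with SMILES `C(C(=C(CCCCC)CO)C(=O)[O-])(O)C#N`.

C11H16NO4-

Heavy atoms from the SMILES: 11 C, 1 N, 4 O.
Implicit hydrogens by atom environment:
  5 × C: 2 H each → 10
  4 × C: no H
  2 × O: 1 H each → 2
  1 × C: 3 H
  1 × C: 1 H
  1 × N: no H
  1 × O: no H
  1 × O (charge -1): no H
  Total hydrogens = 16.
Net charge -1.
Molecular formula: C11H16NO4-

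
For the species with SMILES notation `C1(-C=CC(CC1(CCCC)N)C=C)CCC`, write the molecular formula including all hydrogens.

C15H27N

Heavy atoms from the SMILES: 15 C, 1 N.
Implicit hydrogens by atom environment:
  7 × C: 2 H each → 14
  5 × C: 1 H each → 5
  2 × C: 3 H each → 6
  1 × C: no H
  1 × N: 2 H
  Total hydrogens = 27.
Molecular formula: C15H27N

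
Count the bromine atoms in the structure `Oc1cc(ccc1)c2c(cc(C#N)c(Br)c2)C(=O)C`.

The symbol for bromine appears 1 time in the SMILES.

1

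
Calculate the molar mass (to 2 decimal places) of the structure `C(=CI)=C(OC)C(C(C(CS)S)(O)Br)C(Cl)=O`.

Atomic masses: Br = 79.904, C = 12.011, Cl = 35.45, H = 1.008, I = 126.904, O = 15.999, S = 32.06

473.56

Molecular formula: C9H11BrClIO3S2.
M = 1×79.904 + 9×12.011 + 1×35.45 + 11×1.008 + 1×126.904 + 3×15.999 + 2×32.06 = 473.56 g/mol.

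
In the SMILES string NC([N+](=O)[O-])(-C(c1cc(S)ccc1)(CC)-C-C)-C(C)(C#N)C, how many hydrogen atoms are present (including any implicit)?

Hydrogens are implicit in SMILES; fill each atom to its normal valence:
  4 × C: 3 H each → 12
  4 × C (aromatic): 1 H each → 4
  4 × C: no H
  2 × C: 2 H each → 4
  2 × C (aromatic): no H
  1 × N: 2 H
  1 × N (charge +1): no H
  1 × N: no H
  1 × O: no H
  1 × O (charge -1): no H
  1 × S: 1 H
  Total hydrogens = 23.

23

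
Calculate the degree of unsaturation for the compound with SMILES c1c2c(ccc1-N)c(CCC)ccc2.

Molecular formula from the SMILES: C13H15N.
DoU = (2C + 2 + N − H − X)/2 = (2·13 + 2 + 1 − 15 − 0)/2 = 14/2 = 7.
(Structurally: 2 ring(s) + 5 π bond(s) = 7.)

7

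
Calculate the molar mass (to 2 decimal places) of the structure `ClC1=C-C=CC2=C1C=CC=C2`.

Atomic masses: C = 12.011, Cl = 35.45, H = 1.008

Molecular formula: C10H7Cl.
M = 10×12.011 + 1×35.45 + 7×1.008 = 162.62 g/mol.

162.62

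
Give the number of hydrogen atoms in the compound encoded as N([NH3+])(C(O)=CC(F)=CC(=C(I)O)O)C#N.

Hydrogens are implicit in SMILES; fill each atom to its normal valence:
  5 × C: no H
  3 × O: 1 H each → 3
  2 × C: 1 H each → 2
  2 × N: no H
  1 × F: no H
  1 × I: no H
  1 × N (charge +1): 3 H
  Total hydrogens = 8.

8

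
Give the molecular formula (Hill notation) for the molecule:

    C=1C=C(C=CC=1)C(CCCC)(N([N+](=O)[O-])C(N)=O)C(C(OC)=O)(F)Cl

C15H19ClFN3O5

Heavy atoms from the SMILES: 15 C, 1 Cl, 1 F, 3 N, 5 O.
Implicit hydrogens by atom environment:
  5 × C (aromatic): 1 H each → 5
  4 × C: no H
  4 × O: no H
  3 × C: 2 H each → 6
  2 × C: 3 H each → 6
  1 × C (aromatic): no H
  1 × Cl: no H
  1 × F: no H
  1 × N: 2 H
  1 × N: no H
  1 × N (charge +1): no H
  1 × O (charge -1): no H
  Total hydrogens = 19.
Molecular formula: C15H19ClFN3O5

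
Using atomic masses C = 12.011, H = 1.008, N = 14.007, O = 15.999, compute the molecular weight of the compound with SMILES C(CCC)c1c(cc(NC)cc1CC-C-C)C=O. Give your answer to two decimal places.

Molecular formula: C16H25NO.
M = 16×12.011 + 25×1.008 + 1×14.007 + 1×15.999 = 247.38 g/mol.

247.38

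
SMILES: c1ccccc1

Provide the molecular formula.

Heavy atoms from the SMILES: 6 C.
Implicit hydrogens by atom environment:
  6 × C (aromatic): 1 H each → 6
  Total hydrogens = 6.
Molecular formula: C6H6

C6H6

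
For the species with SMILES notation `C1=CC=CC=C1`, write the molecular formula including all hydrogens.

C6H6

Heavy atoms from the SMILES: 6 C.
Implicit hydrogens by atom environment:
  6 × C (aromatic): 1 H each → 6
  Total hydrogens = 6.
Molecular formula: C6H6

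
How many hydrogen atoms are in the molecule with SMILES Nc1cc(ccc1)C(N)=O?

Hydrogens are implicit in SMILES; fill each atom to its normal valence:
  4 × C (aromatic): 1 H each → 4
  2 × C (aromatic): no H
  2 × N: 2 H each → 4
  1 × C: no H
  1 × O: no H
  Total hydrogens = 8.

8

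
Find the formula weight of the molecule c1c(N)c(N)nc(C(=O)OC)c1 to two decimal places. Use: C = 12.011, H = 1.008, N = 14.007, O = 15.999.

Molecular formula: C7H9N3O2.
M = 7×12.011 + 9×1.008 + 3×14.007 + 2×15.999 = 167.17 g/mol.

167.17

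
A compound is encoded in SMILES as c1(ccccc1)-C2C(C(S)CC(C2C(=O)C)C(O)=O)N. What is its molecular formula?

C15H19NO3S

Heavy atoms from the SMILES: 15 C, 1 N, 3 O, 1 S.
Implicit hydrogens by atom environment:
  5 × C: 1 H each → 5
  5 × C (aromatic): 1 H each → 5
  2 × C: no H
  2 × O: no H
  1 × C: 3 H
  1 × C: 2 H
  1 × C (aromatic): no H
  1 × N: 2 H
  1 × O: 1 H
  1 × S: 1 H
  Total hydrogens = 19.
Molecular formula: C15H19NO3S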